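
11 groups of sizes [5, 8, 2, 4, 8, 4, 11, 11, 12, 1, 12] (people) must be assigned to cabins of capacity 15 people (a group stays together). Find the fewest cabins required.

6

Total = 12 + 12 + 11 + 11 + 8 + 8 + 5 + 4 + 4 + 2 + 1 = 78 people.
Lower bound: ⌈78/15⌉ = 6 cabins.
A packing using 6 cabins:
  cabin 1: 12 + 2 + 1 = 15
  cabin 2: 12 = 12
  cabin 3: 11 + 4 = 15
  cabin 4: 11 + 4 = 15
  cabin 5: 8 + 5 = 13
  cabin 6: 8 = 8
This matches the lower bound, so 6 is optimal.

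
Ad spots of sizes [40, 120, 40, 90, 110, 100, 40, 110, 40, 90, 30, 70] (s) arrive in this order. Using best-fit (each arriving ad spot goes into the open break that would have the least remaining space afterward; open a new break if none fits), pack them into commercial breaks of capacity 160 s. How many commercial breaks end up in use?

  40 → break 1 (new)  [load 40/160]
  120 → break 1  [load 160/160]
  40 → break 2 (new)  [load 40/160]
  90 → break 2  [load 130/160]
  110 → break 3 (new)  [load 110/160]
  100 → break 4 (new)  [load 100/160]
  40 → break 3  [load 150/160]
  110 → break 5 (new)  [load 110/160]
  40 → break 5  [load 150/160]
  90 → break 6 (new)  [load 90/160]
  30 → break 2  [load 160/160]
  70 → break 6  [load 160/160]
6 commercial breaks opened.

6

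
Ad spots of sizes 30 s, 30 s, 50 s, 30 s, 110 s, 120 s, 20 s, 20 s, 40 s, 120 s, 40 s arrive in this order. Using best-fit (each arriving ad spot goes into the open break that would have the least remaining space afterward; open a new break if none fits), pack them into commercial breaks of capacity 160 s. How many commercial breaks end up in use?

4

  30 → break 1 (new)  [load 30/160]
  30 → break 1  [load 60/160]
  50 → break 1  [load 110/160]
  30 → break 1  [load 140/160]
  110 → break 2 (new)  [load 110/160]
  120 → break 3 (new)  [load 120/160]
  20 → break 1  [load 160/160]
  20 → break 3  [load 140/160]
  40 → break 2  [load 150/160]
  120 → break 4 (new)  [load 120/160]
  40 → break 4  [load 160/160]
4 commercial breaks opened.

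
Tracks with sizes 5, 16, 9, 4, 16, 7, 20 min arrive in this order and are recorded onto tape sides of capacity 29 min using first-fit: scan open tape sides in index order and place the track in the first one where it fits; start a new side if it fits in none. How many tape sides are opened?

3

  5 → side 1 (new)  [load 5/29]
  16 → side 1  [load 21/29]
  9 → side 2 (new)  [load 9/29]
  4 → side 1  [load 25/29]
  16 → side 2  [load 25/29]
  7 → side 3 (new)  [load 7/29]
  20 → side 3  [load 27/29]
3 tape sides opened.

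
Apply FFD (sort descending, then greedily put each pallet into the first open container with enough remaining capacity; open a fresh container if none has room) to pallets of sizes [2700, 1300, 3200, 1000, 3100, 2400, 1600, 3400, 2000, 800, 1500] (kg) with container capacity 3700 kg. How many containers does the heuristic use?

Sorted descending: 3400, 3200, 3100, 2700, 2400, 2000, 1600, 1500, 1300, 1000, 800.
  3400 → container 1 (new)  [load 3400/3700]
  3200 → container 2 (new)  [load 3200/3700]
  3100 → container 3 (new)  [load 3100/3700]
  2700 → container 4 (new)  [load 2700/3700]
  2400 → container 5 (new)  [load 2400/3700]
  2000 → container 6 (new)  [load 2000/3700]
  1600 → container 6  [load 3600/3700]
  1500 → container 7 (new)  [load 1500/3700]
  1300 → container 5  [load 3700/3700]
  1000 → container 4  [load 3700/3700]
  800 → container 7  [load 2300/3700]
7 containers opened.

7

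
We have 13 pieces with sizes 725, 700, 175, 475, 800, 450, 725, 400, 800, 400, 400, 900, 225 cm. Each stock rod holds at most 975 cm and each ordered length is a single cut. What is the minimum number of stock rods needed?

Total = 900 + 800 + 800 + 725 + 725 + 700 + 475 + 450 + 400 + 400 + 400 + 225 + 175 = 7175 cm.
Lower bound: ⌈7175/975⌉ = 8 stock rods.
A packing using 9 stock rods:
  stock rod 1: 900 = 900
  stock rod 2: 800 + 175 = 975
  stock rod 3: 800 = 800
  stock rod 4: 725 + 225 = 950
  stock rod 5: 725 = 725
  stock rod 6: 700 = 700
  stock rod 7: 475 + 450 = 925
  stock rod 8: 400 + 400 = 800
  stock rod 9: 400 = 400
No arrangement into 8 stock rods stays within capacity, so 9 is optimal.

9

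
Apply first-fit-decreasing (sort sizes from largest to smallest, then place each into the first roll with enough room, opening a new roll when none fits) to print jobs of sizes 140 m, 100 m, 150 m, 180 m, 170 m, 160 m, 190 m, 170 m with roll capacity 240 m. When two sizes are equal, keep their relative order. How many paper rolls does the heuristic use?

Sorted descending: 190, 180, 170, 170, 160, 150, 140, 100.
  190 → roll 1 (new)  [load 190/240]
  180 → roll 2 (new)  [load 180/240]
  170 → roll 3 (new)  [load 170/240]
  170 → roll 4 (new)  [load 170/240]
  160 → roll 5 (new)  [load 160/240]
  150 → roll 6 (new)  [load 150/240]
  140 → roll 7 (new)  [load 140/240]
  100 → roll 7  [load 240/240]
7 paper rolls opened.

7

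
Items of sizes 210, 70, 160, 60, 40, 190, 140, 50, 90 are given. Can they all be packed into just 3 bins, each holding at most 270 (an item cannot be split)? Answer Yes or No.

No

Total = 1010; ⌈1010/270⌉ = 4.
At least 4 bins are required, but only 3 are allowed.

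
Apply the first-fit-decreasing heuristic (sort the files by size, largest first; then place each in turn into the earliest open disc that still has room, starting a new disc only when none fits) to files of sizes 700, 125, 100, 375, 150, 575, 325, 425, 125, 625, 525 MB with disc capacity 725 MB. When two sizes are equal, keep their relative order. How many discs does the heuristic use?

Sorted descending: 700, 625, 575, 525, 425, 375, 325, 150, 125, 125, 100.
  700 → disc 1 (new)  [load 700/725]
  625 → disc 2 (new)  [load 625/725]
  575 → disc 3 (new)  [load 575/725]
  525 → disc 4 (new)  [load 525/725]
  425 → disc 5 (new)  [load 425/725]
  375 → disc 6 (new)  [load 375/725]
  325 → disc 6  [load 700/725]
  150 → disc 3  [load 725/725]
  125 → disc 4  [load 650/725]
  125 → disc 5  [load 550/725]
  100 → disc 2  [load 725/725]
6 discs opened.

6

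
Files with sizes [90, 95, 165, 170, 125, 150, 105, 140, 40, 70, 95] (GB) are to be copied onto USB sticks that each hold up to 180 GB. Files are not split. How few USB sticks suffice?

9

Total = 170 + 165 + 150 + 140 + 125 + 105 + 95 + 95 + 90 + 70 + 40 = 1245 GB.
Lower bound: ⌈1245/180⌉ = 7 USB sticks.
Also, 8 files each exceed 90 GB, and no two of those can share a USB stick, so at least 8 USB sticks are needed.
A packing using 9 USB sticks:
  USB stick 1: 170 = 170
  USB stick 2: 165 = 165
  USB stick 3: 150 = 150
  USB stick 4: 140 + 40 = 180
  USB stick 5: 125 = 125
  USB stick 6: 105 + 70 = 175
  USB stick 7: 95 = 95
  USB stick 8: 95 = 95
  USB stick 9: 90 = 90
No arrangement into 8 USB sticks stays within capacity, so 9 is optimal.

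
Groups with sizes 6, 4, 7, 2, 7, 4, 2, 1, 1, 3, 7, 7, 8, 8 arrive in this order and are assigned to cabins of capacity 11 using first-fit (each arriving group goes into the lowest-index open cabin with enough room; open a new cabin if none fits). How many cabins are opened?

  6 → cabin 1 (new)  [load 6/11]
  4 → cabin 1  [load 10/11]
  7 → cabin 2 (new)  [load 7/11]
  2 → cabin 2  [load 9/11]
  7 → cabin 3 (new)  [load 7/11]
  4 → cabin 3  [load 11/11]
  2 → cabin 2  [load 11/11]
  1 → cabin 1  [load 11/11]
  1 → cabin 4 (new)  [load 1/11]
  3 → cabin 4  [load 4/11]
  7 → cabin 4  [load 11/11]
  7 → cabin 5 (new)  [load 7/11]
  8 → cabin 6 (new)  [load 8/11]
  8 → cabin 7 (new)  [load 8/11]
7 cabins opened.

7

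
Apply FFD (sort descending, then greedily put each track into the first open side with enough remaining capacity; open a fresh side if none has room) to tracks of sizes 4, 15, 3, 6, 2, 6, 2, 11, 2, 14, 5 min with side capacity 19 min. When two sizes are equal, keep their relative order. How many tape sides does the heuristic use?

4

Sorted descending: 15, 14, 11, 6, 6, 5, 4, 3, 2, 2, 2.
  15 → side 1 (new)  [load 15/19]
  14 → side 2 (new)  [load 14/19]
  11 → side 3 (new)  [load 11/19]
  6 → side 3  [load 17/19]
  6 → side 4 (new)  [load 6/19]
  5 → side 2  [load 19/19]
  4 → side 1  [load 19/19]
  3 → side 4  [load 9/19]
  2 → side 3  [load 19/19]
  2 → side 4  [load 11/19]
  2 → side 4  [load 13/19]
4 tape sides opened.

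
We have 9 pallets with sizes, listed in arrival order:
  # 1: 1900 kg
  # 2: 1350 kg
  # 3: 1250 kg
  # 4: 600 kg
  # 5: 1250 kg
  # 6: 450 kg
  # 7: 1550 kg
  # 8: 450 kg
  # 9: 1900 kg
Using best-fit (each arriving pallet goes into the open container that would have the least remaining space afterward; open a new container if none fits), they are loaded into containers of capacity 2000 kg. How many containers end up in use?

6

  1900 → container 1 (new)  [load 1900/2000]
  1350 → container 2 (new)  [load 1350/2000]
  1250 → container 3 (new)  [load 1250/2000]
  600 → container 2  [load 1950/2000]
  1250 → container 4 (new)  [load 1250/2000]
  450 → container 3  [load 1700/2000]
  1550 → container 5 (new)  [load 1550/2000]
  450 → container 5  [load 2000/2000]
  1900 → container 6 (new)  [load 1900/2000]
6 containers opened.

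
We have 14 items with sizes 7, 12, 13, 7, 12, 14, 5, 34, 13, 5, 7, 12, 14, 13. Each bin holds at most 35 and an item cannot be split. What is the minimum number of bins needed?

5

Total = 34 + 14 + 14 + 13 + 13 + 13 + 12 + 12 + 12 + 7 + 7 + 7 + 5 + 5 = 168.
Lower bound: ⌈168/35⌉ = 5 bins.
A packing using 5 bins:
  bin 1: 34 = 34
  bin 2: 14 + 14 + 7 = 35
  bin 3: 13 + 13 + 7 = 33
  bin 4: 13 + 12 + 7 = 32
  bin 5: 12 + 12 + 5 + 5 = 34
This matches the lower bound, so 5 is optimal.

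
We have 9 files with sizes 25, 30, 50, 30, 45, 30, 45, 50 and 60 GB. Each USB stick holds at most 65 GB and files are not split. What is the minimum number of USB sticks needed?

7

Total = 60 + 50 + 50 + 45 + 45 + 30 + 30 + 30 + 25 = 365 GB.
Lower bound: ⌈365/65⌉ = 6 USB sticks.
A packing using 7 USB sticks:
  USB stick 1: 60 = 60
  USB stick 2: 50 = 50
  USB stick 3: 50 = 50
  USB stick 4: 45 = 45
  USB stick 5: 45 = 45
  USB stick 6: 30 + 30 = 60
  USB stick 7: 30 + 25 = 55
No arrangement into 6 USB sticks stays within capacity, so 7 is optimal.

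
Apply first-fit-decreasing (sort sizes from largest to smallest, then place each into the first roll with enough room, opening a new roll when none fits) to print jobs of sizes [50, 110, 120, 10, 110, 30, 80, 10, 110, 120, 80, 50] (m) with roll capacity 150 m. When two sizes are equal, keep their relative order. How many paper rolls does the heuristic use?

7

Sorted descending: 120, 120, 110, 110, 110, 80, 80, 50, 50, 30, 10, 10.
  120 → roll 1 (new)  [load 120/150]
  120 → roll 2 (new)  [load 120/150]
  110 → roll 3 (new)  [load 110/150]
  110 → roll 4 (new)  [load 110/150]
  110 → roll 5 (new)  [load 110/150]
  80 → roll 6 (new)  [load 80/150]
  80 → roll 7 (new)  [load 80/150]
  50 → roll 6  [load 130/150]
  50 → roll 7  [load 130/150]
  30 → roll 1  [load 150/150]
  10 → roll 2  [load 130/150]
  10 → roll 2  [load 140/150]
7 paper rolls opened.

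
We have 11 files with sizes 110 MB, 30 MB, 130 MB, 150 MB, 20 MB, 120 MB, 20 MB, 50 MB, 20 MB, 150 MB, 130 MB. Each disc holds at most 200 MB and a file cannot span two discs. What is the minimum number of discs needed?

Total = 150 + 150 + 130 + 130 + 120 + 110 + 50 + 30 + 20 + 20 + 20 = 930 MB.
Lower bound: ⌈930/200⌉ = 5 discs.
Also, 6 files each exceed 100 MB, and no two of those can share a disc, so at least 6 discs are needed.
A packing using 6 discs:
  disc 1: 150 + 50 = 200
  disc 2: 150 + 30 + 20 = 200
  disc 3: 130 + 20 + 20 = 170
  disc 4: 130 = 130
  disc 5: 120 = 120
  disc 6: 110 = 110
This matches the lower bound, so 6 is optimal.

6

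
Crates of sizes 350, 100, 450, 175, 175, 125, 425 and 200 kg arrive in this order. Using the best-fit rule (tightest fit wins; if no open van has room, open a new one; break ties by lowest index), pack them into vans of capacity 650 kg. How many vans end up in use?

4

  350 → van 1 (new)  [load 350/650]
  100 → van 1  [load 450/650]
  450 → van 2 (new)  [load 450/650]
  175 → van 1  [load 625/650]
  175 → van 2  [load 625/650]
  125 → van 3 (new)  [load 125/650]
  425 → van 3  [load 550/650]
  200 → van 4 (new)  [load 200/650]
4 vans opened.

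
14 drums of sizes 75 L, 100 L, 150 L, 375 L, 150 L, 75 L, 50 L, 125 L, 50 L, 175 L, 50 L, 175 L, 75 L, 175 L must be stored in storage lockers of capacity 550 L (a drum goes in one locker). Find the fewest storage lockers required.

4

Total = 375 + 175 + 175 + 175 + 150 + 150 + 125 + 100 + 75 + 75 + 75 + 50 + 50 + 50 = 1800 L.
Lower bound: ⌈1800/550⌉ = 4 storage lockers.
A packing using 4 storage lockers:
  locker 1: 375 + 175 = 550
  locker 2: 175 + 175 + 150 + 50 = 550
  locker 3: 150 + 125 + 100 + 75 + 75 = 525
  locker 4: 75 + 50 + 50 = 175
This matches the lower bound, so 4 is optimal.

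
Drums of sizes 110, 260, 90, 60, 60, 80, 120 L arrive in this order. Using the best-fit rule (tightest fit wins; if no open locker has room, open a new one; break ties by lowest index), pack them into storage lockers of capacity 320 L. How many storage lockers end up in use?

3

  110 → locker 1 (new)  [load 110/320]
  260 → locker 2 (new)  [load 260/320]
  90 → locker 1  [load 200/320]
  60 → locker 2  [load 320/320]
  60 → locker 1  [load 260/320]
  80 → locker 3 (new)  [load 80/320]
  120 → locker 3  [load 200/320]
3 storage lockers opened.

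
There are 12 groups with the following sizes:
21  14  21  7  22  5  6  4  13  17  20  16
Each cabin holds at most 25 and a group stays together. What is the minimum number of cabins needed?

8

Total = 22 + 21 + 21 + 20 + 17 + 16 + 14 + 13 + 7 + 6 + 5 + 4 = 166.
Lower bound: ⌈166/25⌉ = 7 cabins.
Also, 8 groups each exceed 25/2, and no two of those can share a cabin, so at least 8 cabins are needed.
A packing using 8 cabins:
  cabin 1: 22 = 22
  cabin 2: 21 + 4 = 25
  cabin 3: 21 = 21
  cabin 4: 20 + 5 = 25
  cabin 5: 17 + 7 = 24
  cabin 6: 16 + 6 = 22
  cabin 7: 14 = 14
  cabin 8: 13 = 13
This matches the lower bound, so 8 is optimal.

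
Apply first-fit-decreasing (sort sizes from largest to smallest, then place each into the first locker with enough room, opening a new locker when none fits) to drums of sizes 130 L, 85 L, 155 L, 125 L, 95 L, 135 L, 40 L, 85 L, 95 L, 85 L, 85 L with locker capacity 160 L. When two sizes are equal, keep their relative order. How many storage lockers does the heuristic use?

Sorted descending: 155, 135, 130, 125, 95, 95, 85, 85, 85, 85, 40.
  155 → locker 1 (new)  [load 155/160]
  135 → locker 2 (new)  [load 135/160]
  130 → locker 3 (new)  [load 130/160]
  125 → locker 4 (new)  [load 125/160]
  95 → locker 5 (new)  [load 95/160]
  95 → locker 6 (new)  [load 95/160]
  85 → locker 7 (new)  [load 85/160]
  85 → locker 8 (new)  [load 85/160]
  85 → locker 9 (new)  [load 85/160]
  85 → locker 10 (new)  [load 85/160]
  40 → locker 5  [load 135/160]
10 storage lockers opened.

10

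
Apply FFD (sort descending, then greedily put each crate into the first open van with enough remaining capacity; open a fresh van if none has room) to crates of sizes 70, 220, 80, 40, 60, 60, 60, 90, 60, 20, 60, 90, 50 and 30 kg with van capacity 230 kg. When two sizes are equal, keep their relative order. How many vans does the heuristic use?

5

Sorted descending: 220, 90, 90, 80, 70, 60, 60, 60, 60, 60, 50, 40, 30, 20.
  220 → van 1 (new)  [load 220/230]
  90 → van 2 (new)  [load 90/230]
  90 → van 2  [load 180/230]
  80 → van 3 (new)  [load 80/230]
  70 → van 3  [load 150/230]
  60 → van 3  [load 210/230]
  60 → van 4 (new)  [load 60/230]
  60 → van 4  [load 120/230]
  60 → van 4  [load 180/230]
  60 → van 5 (new)  [load 60/230]
  50 → van 2  [load 230/230]
  40 → van 4  [load 220/230]
  30 → van 5  [load 90/230]
  20 → van 3  [load 230/230]
5 vans opened.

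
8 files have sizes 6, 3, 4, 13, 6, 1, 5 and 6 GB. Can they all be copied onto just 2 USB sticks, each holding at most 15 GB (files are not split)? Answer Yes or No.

No

Total = 44 GB; ⌈44/15⌉ = 3.
At least 3 USB sticks are required, but only 2 are allowed.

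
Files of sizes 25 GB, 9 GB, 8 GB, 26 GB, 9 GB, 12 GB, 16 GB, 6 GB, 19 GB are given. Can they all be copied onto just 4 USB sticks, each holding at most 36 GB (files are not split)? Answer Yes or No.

A valid assignment using 4 USB sticks:
  USB stick 1: 26 + 9 = 35
  USB stick 2: 25 + 9 = 34
  USB stick 3: 19 + 16 = 35
  USB stick 4: 12 + 8 + 6 = 26
Every load is within 36 GB, so 4 USB sticks suffice.

Yes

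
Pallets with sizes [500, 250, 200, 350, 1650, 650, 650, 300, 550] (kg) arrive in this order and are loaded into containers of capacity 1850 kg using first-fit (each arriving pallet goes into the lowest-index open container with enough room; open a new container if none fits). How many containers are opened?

3

  500 → container 1 (new)  [load 500/1850]
  250 → container 1  [load 750/1850]
  200 → container 1  [load 950/1850]
  350 → container 1  [load 1300/1850]
  1650 → container 2 (new)  [load 1650/1850]
  650 → container 3 (new)  [load 650/1850]
  650 → container 3  [load 1300/1850]
  300 → container 1  [load 1600/1850]
  550 → container 3  [load 1850/1850]
3 containers opened.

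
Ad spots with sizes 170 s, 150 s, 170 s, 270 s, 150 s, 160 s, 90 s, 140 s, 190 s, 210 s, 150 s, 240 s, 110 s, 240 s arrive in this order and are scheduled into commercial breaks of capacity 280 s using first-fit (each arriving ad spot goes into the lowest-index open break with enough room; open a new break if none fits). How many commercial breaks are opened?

  170 → break 1 (new)  [load 170/280]
  150 → break 2 (new)  [load 150/280]
  170 → break 3 (new)  [load 170/280]
  270 → break 4 (new)  [load 270/280]
  150 → break 5 (new)  [load 150/280]
  160 → break 6 (new)  [load 160/280]
  90 → break 1  [load 260/280]
  140 → break 7 (new)  [load 140/280]
  190 → break 8 (new)  [load 190/280]
  210 → break 9 (new)  [load 210/280]
  150 → break 10 (new)  [load 150/280]
  240 → break 11 (new)  [load 240/280]
  110 → break 2  [load 260/280]
  240 → break 12 (new)  [load 240/280]
12 commercial breaks opened.

12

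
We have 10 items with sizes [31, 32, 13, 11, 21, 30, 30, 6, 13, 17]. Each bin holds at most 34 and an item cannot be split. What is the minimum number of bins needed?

7

Total = 32 + 31 + 30 + 30 + 21 + 17 + 13 + 13 + 11 + 6 = 204.
Lower bound: ⌈204/34⌉ = 6 bins.
A packing using 7 bins:
  bin 1: 32 = 32
  bin 2: 31 = 31
  bin 3: 30 = 30
  bin 4: 30 = 30
  bin 5: 21 + 13 = 34
  bin 6: 17 + 13 = 30
  bin 7: 11 + 6 = 17
No arrangement into 6 bins stays within capacity, so 7 is optimal.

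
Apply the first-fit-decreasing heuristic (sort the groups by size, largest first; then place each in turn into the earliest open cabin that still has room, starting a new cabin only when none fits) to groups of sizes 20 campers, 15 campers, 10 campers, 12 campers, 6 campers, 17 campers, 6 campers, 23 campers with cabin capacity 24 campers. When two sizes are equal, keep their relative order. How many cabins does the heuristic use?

5

Sorted descending: 23, 20, 17, 15, 12, 10, 6, 6.
  23 → cabin 1 (new)  [load 23/24]
  20 → cabin 2 (new)  [load 20/24]
  17 → cabin 3 (new)  [load 17/24]
  15 → cabin 4 (new)  [load 15/24]
  12 → cabin 5 (new)  [load 12/24]
  10 → cabin 5  [load 22/24]
  6 → cabin 3  [load 23/24]
  6 → cabin 4  [load 21/24]
5 cabins opened.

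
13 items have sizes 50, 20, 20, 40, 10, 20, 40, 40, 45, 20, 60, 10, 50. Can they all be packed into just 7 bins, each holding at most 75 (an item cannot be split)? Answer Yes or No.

A valid assignment using 7 bins:
  bin 1: 60 + 10 = 70
  bin 2: 50 + 20 = 70
  bin 3: 50 + 20 = 70
  bin 4: 45 + 20 + 10 = 75
  bin 5: 40 + 20 = 60
  bin 6: 40 = 40
  bin 7: 40 = 40
Every load is within 75, so 7 bins suffice.

Yes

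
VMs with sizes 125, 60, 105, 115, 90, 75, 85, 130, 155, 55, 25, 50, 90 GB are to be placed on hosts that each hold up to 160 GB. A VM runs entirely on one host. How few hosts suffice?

8

Total = 155 + 130 + 125 + 115 + 105 + 90 + 90 + 85 + 75 + 60 + 55 + 50 + 25 = 1160 GB.
Lower bound: ⌈1160/160⌉ = 8 hosts.
A packing using 8 hosts:
  host 1: 155 = 155
  host 2: 130 + 25 = 155
  host 3: 125 = 125
  host 4: 115 = 115
  host 5: 105 + 55 = 160
  host 6: 90 + 60 = 150
  host 7: 90 + 50 = 140
  host 8: 85 + 75 = 160
This matches the lower bound, so 8 is optimal.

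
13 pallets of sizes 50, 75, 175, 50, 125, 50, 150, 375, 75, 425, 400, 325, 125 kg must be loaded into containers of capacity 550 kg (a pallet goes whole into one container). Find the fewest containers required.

Total = 425 + 400 + 375 + 325 + 175 + 150 + 125 + 125 + 75 + 75 + 50 + 50 + 50 = 2400 kg.
Lower bound: ⌈2400/550⌉ = 5 containers.
A packing using 5 containers:
  container 1: 425 + 125 = 550
  container 2: 400 + 150 = 550
  container 3: 375 + 175 = 550
  container 4: 325 + 125 + 75 = 525
  container 5: 75 + 50 + 50 + 50 = 225
This matches the lower bound, so 5 is optimal.

5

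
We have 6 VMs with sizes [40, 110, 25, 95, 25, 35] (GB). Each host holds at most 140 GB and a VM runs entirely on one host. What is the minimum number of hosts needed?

Total = 110 + 95 + 40 + 35 + 25 + 25 = 330 GB.
Lower bound: ⌈330/140⌉ = 3 hosts.
A packing using 3 hosts:
  host 1: 110 + 25 = 135
  host 2: 95 + 40 = 135
  host 3: 35 + 25 = 60
This matches the lower bound, so 3 is optimal.

3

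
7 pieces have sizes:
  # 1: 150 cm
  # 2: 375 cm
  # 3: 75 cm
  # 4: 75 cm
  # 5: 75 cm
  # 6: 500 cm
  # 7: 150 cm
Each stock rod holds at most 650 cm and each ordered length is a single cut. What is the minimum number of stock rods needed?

3

Total = 500 + 375 + 150 + 150 + 75 + 75 + 75 = 1400 cm.
Lower bound: ⌈1400/650⌉ = 3 stock rods.
A packing using 3 stock rods:
  stock rod 1: 500 + 150 = 650
  stock rod 2: 375 + 150 + 75 = 600
  stock rod 3: 75 + 75 = 150
This matches the lower bound, so 3 is optimal.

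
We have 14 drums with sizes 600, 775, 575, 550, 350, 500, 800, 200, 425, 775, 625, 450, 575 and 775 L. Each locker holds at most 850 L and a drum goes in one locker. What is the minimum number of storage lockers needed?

Total = 800 + 775 + 775 + 775 + 625 + 600 + 575 + 575 + 550 + 500 + 450 + 425 + 350 + 200 = 7975 L.
Lower bound: ⌈7975/850⌉ = 10 storage lockers.
Also, 11 drums each exceed 425 L, and no two of those can share a locker, so at least 11 storage lockers are needed.
A packing using 12 storage lockers:
  locker 1: 800 = 800
  locker 2: 775 = 775
  locker 3: 775 = 775
  locker 4: 775 = 775
  locker 5: 625 + 200 = 825
  locker 6: 600 = 600
  locker 7: 575 = 575
  locker 8: 575 = 575
  locker 9: 550 = 550
  locker 10: 500 + 350 = 850
  locker 11: 450 = 450
  locker 12: 425 = 425
No arrangement into 11 storage lockers stays within capacity, so 12 is optimal.

12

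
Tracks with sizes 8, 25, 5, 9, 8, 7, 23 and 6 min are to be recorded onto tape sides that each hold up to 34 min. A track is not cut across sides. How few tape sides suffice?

Total = 25 + 23 + 9 + 8 + 8 + 7 + 6 + 5 = 91 min.
Lower bound: ⌈91/34⌉ = 3 tape sides.
A packing using 3 tape sides:
  side 1: 25 + 9 = 34
  side 2: 23 + 8 = 31
  side 3: 8 + 7 + 6 + 5 = 26
This matches the lower bound, so 3 is optimal.

3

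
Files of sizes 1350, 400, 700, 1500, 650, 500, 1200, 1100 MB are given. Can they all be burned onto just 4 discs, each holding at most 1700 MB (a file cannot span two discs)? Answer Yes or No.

Total = 7400 MB; ⌈7400/1700⌉ = 5.
At least 5 discs are required, but only 4 are allowed.

No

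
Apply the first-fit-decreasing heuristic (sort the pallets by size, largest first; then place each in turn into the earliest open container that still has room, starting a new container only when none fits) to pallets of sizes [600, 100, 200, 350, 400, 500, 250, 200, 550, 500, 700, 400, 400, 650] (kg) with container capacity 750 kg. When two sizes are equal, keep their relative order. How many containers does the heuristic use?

9

Sorted descending: 700, 650, 600, 550, 500, 500, 400, 400, 400, 350, 250, 200, 200, 100.
  700 → container 1 (new)  [load 700/750]
  650 → container 2 (new)  [load 650/750]
  600 → container 3 (new)  [load 600/750]
  550 → container 4 (new)  [load 550/750]
  500 → container 5 (new)  [load 500/750]
  500 → container 6 (new)  [load 500/750]
  400 → container 7 (new)  [load 400/750]
  400 → container 8 (new)  [load 400/750]
  400 → container 9 (new)  [load 400/750]
  350 → container 7  [load 750/750]
  250 → container 5  [load 750/750]
  200 → container 4  [load 750/750]
  200 → container 6  [load 700/750]
  100 → container 2  [load 750/750]
9 containers opened.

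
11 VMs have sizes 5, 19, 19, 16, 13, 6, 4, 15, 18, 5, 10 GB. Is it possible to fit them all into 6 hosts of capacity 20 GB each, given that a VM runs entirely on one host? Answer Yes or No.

Total = 130 GB; ⌈130/20⌉ = 7.
At least 7 hosts are required, but only 6 are allowed.

No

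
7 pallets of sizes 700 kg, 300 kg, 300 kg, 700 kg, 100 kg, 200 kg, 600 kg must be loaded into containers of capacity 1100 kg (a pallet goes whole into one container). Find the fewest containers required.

Total = 700 + 700 + 600 + 300 + 300 + 200 + 100 = 2900 kg.
Lower bound: ⌈2900/1100⌉ = 3 containers.
A packing using 3 containers:
  container 1: 700 + 300 + 100 = 1100
  container 2: 700 + 300 = 1000
  container 3: 600 + 200 = 800
This matches the lower bound, so 3 is optimal.

3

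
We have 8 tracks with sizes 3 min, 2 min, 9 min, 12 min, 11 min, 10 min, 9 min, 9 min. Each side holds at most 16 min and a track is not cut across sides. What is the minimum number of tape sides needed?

Total = 12 + 11 + 10 + 9 + 9 + 9 + 3 + 2 = 65 min.
Lower bound: ⌈65/16⌉ = 5 tape sides.
Also, 6 tracks each exceed 8 min, and no two of those can share a side, so at least 6 tape sides are needed.
A packing using 6 tape sides:
  side 1: 12 + 3 = 15
  side 2: 11 + 2 = 13
  side 3: 10 = 10
  side 4: 9 = 9
  side 5: 9 = 9
  side 6: 9 = 9
This matches the lower bound, so 6 is optimal.

6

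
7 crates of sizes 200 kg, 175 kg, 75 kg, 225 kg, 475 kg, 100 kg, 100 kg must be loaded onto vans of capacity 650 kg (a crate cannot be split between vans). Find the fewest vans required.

Total = 475 + 225 + 200 + 175 + 100 + 100 + 75 = 1350 kg.
Lower bound: ⌈1350/650⌉ = 3 vans.
A packing using 3 vans:
  van 1: 475 + 175 = 650
  van 2: 225 + 200 + 100 + 100 = 625
  van 3: 75 = 75
This matches the lower bound, so 3 is optimal.

3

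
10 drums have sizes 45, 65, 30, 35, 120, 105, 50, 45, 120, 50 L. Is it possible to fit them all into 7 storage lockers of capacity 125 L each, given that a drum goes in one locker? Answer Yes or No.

A valid assignment using 6 storage lockers:
  locker 1: 120 = 120
  locker 2: 120 = 120
  locker 3: 105 = 105
  locker 4: 65 + 50 = 115
  locker 5: 50 + 45 + 30 = 125
  locker 6: 45 + 35 = 80
That uses only 6 ≤ 7, so 7 storage lockers are enough.

Yes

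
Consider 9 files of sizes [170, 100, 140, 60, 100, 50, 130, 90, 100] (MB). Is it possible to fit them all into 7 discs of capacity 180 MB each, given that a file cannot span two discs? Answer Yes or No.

Yes

A valid assignment using 7 discs:
  disc 1: 170 = 170
  disc 2: 140 = 140
  disc 3: 130 + 50 = 180
  disc 4: 100 + 60 = 160
  disc 5: 100 = 100
  disc 6: 100 = 100
  disc 7: 90 = 90
Every load is within 180 MB, so 7 discs suffice.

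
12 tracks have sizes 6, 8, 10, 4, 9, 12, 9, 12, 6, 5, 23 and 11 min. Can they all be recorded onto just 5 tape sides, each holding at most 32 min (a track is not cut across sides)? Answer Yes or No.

A valid assignment using 4 tape sides:
  side 1: 23 + 9 = 32
  side 2: 12 + 12 + 8 = 32
  side 3: 11 + 10 + 9 = 30
  side 4: 6 + 6 + 5 + 4 = 21
That uses only 4 ≤ 5, so 5 tape sides are enough.

Yes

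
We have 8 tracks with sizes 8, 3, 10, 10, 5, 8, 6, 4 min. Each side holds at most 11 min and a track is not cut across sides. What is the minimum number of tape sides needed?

Total = 10 + 10 + 8 + 8 + 6 + 5 + 4 + 3 = 54 min.
Lower bound: ⌈54/11⌉ = 5 tape sides.
A packing using 6 tape sides:
  side 1: 10 = 10
  side 2: 10 = 10
  side 3: 8 + 3 = 11
  side 4: 8 = 8
  side 5: 6 + 5 = 11
  side 6: 4 = 4
No arrangement into 5 tape sides stays within capacity, so 6 is optimal.

6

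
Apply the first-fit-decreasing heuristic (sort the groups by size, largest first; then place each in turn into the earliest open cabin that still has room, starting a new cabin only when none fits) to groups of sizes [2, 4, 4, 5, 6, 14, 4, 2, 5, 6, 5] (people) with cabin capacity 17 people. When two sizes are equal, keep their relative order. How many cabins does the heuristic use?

4

Sorted descending: 14, 6, 6, 5, 5, 5, 4, 4, 4, 2, 2.
  14 → cabin 1 (new)  [load 14/17]
  6 → cabin 2 (new)  [load 6/17]
  6 → cabin 2  [load 12/17]
  5 → cabin 2  [load 17/17]
  5 → cabin 3 (new)  [load 5/17]
  5 → cabin 3  [load 10/17]
  4 → cabin 3  [load 14/17]
  4 → cabin 4 (new)  [load 4/17]
  4 → cabin 4  [load 8/17]
  2 → cabin 1  [load 16/17]
  2 → cabin 3  [load 16/17]
4 cabins opened.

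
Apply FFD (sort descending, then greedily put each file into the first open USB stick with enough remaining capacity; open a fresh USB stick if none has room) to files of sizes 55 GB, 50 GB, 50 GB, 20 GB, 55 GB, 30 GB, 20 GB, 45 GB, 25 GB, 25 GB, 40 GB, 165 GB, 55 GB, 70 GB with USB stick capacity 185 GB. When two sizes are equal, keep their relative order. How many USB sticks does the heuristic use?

Sorted descending: 165, 70, 55, 55, 55, 50, 50, 45, 40, 30, 25, 25, 20, 20.
  165 → USB stick 1 (new)  [load 165/185]
  70 → USB stick 2 (new)  [load 70/185]
  55 → USB stick 2  [load 125/185]
  55 → USB stick 2  [load 180/185]
  55 → USB stick 3 (new)  [load 55/185]
  50 → USB stick 3  [load 105/185]
  50 → USB stick 3  [load 155/185]
  45 → USB stick 4 (new)  [load 45/185]
  40 → USB stick 4  [load 85/185]
  30 → USB stick 3  [load 185/185]
  25 → USB stick 4  [load 110/185]
  25 → USB stick 4  [load 135/185]
  20 → USB stick 1  [load 185/185]
  20 → USB stick 4  [load 155/185]
4 USB sticks opened.

4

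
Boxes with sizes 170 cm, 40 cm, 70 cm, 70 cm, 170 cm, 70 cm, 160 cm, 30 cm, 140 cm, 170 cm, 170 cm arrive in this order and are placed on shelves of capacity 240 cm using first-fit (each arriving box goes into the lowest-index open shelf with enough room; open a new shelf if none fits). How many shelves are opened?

  170 → shelf 1 (new)  [load 170/240]
  40 → shelf 1  [load 210/240]
  70 → shelf 2 (new)  [load 70/240]
  70 → shelf 2  [load 140/240]
  170 → shelf 3 (new)  [load 170/240]
  70 → shelf 2  [load 210/240]
  160 → shelf 4 (new)  [load 160/240]
  30 → shelf 1  [load 240/240]
  140 → shelf 5 (new)  [load 140/240]
  170 → shelf 6 (new)  [load 170/240]
  170 → shelf 7 (new)  [load 170/240]
7 shelves opened.

7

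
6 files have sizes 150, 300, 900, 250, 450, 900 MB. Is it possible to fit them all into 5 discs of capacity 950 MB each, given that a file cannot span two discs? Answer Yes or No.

A valid assignment using 4 discs:
  disc 1: 900 = 900
  disc 2: 900 = 900
  disc 3: 450 + 300 + 150 = 900
  disc 4: 250 = 250
That uses only 4 ≤ 5, so 5 discs are enough.

Yes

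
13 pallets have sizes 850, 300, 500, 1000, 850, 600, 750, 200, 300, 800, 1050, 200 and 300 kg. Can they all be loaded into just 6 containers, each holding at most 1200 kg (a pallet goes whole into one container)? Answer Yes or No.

No

Total = 7700 kg; ⌈7700/1200⌉ = 7.
At least 7 containers are required, but only 6 are allowed.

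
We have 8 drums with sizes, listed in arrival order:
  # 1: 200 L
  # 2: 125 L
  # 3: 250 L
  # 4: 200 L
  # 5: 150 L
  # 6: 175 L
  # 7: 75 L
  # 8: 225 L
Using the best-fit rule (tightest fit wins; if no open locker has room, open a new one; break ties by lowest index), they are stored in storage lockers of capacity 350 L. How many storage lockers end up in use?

  200 → locker 1 (new)  [load 200/350]
  125 → locker 1  [load 325/350]
  250 → locker 2 (new)  [load 250/350]
  200 → locker 3 (new)  [load 200/350]
  150 → locker 3  [load 350/350]
  175 → locker 4 (new)  [load 175/350]
  75 → locker 2  [load 325/350]
  225 → locker 5 (new)  [load 225/350]
5 storage lockers opened.

5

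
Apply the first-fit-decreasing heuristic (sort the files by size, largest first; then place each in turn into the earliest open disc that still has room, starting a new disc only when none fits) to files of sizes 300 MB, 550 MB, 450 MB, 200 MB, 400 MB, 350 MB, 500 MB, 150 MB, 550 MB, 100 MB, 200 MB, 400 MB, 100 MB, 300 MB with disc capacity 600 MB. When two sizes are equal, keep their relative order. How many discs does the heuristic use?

Sorted descending: 550, 550, 500, 450, 400, 400, 350, 300, 300, 200, 200, 150, 100, 100.
  550 → disc 1 (new)  [load 550/600]
  550 → disc 2 (new)  [load 550/600]
  500 → disc 3 (new)  [load 500/600]
  450 → disc 4 (new)  [load 450/600]
  400 → disc 5 (new)  [load 400/600]
  400 → disc 6 (new)  [load 400/600]
  350 → disc 7 (new)  [load 350/600]
  300 → disc 8 (new)  [load 300/600]
  300 → disc 8  [load 600/600]
  200 → disc 5  [load 600/600]
  200 → disc 6  [load 600/600]
  150 → disc 4  [load 600/600]
  100 → disc 3  [load 600/600]
  100 → disc 7  [load 450/600]
8 discs opened.

8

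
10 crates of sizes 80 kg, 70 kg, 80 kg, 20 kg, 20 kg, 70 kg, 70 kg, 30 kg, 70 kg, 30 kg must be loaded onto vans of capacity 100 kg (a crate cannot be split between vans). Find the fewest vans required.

Total = 80 + 80 + 70 + 70 + 70 + 70 + 30 + 30 + 20 + 20 = 540 kg.
Lower bound: ⌈540/100⌉ = 6 vans.
A packing using 6 vans:
  van 1: 80 + 20 = 100
  van 2: 80 + 20 = 100
  van 3: 70 + 30 = 100
  van 4: 70 + 30 = 100
  van 5: 70 = 70
  van 6: 70 = 70
This matches the lower bound, so 6 is optimal.

6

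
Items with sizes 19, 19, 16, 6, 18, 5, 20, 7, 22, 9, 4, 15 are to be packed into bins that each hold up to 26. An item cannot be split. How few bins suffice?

7

Total = 22 + 20 + 19 + 19 + 18 + 16 + 15 + 9 + 7 + 6 + 5 + 4 = 160.
Lower bound: ⌈160/26⌉ = 7 bins.
A packing using 7 bins:
  bin 1: 22 + 4 = 26
  bin 2: 20 + 6 = 26
  bin 3: 19 + 7 = 26
  bin 4: 19 + 5 = 24
  bin 5: 18 = 18
  bin 6: 16 + 9 = 25
  bin 7: 15 = 15
This matches the lower bound, so 7 is optimal.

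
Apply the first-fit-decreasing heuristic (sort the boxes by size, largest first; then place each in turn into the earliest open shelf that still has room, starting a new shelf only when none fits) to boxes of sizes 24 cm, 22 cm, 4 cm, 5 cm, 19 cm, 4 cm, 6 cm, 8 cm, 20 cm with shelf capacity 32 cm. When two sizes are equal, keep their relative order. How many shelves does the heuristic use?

Sorted descending: 24, 22, 20, 19, 8, 6, 5, 4, 4.
  24 → shelf 1 (new)  [load 24/32]
  22 → shelf 2 (new)  [load 22/32]
  20 → shelf 3 (new)  [load 20/32]
  19 → shelf 4 (new)  [load 19/32]
  8 → shelf 1  [load 32/32]
  6 → shelf 2  [load 28/32]
  5 → shelf 3  [load 25/32]
  4 → shelf 2  [load 32/32]
  4 → shelf 3  [load 29/32]
4 shelves opened.

4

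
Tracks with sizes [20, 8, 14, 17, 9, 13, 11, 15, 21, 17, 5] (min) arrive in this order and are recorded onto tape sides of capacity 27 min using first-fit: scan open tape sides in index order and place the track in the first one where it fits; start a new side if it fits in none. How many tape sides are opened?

  20 → side 1 (new)  [load 20/27]
  8 → side 2 (new)  [load 8/27]
  14 → side 2  [load 22/27]
  17 → side 3 (new)  [load 17/27]
  9 → side 3  [load 26/27]
  13 → side 4 (new)  [load 13/27]
  11 → side 4  [load 24/27]
  15 → side 5 (new)  [load 15/27]
  21 → side 6 (new)  [load 21/27]
  17 → side 7 (new)  [load 17/27]
  5 → side 1  [load 25/27]
7 tape sides opened.

7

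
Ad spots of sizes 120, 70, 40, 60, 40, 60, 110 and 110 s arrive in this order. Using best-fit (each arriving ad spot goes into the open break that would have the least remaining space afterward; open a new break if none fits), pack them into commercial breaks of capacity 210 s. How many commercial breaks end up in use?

  120 → break 1 (new)  [load 120/210]
  70 → break 1  [load 190/210]
  40 → break 2 (new)  [load 40/210]
  60 → break 2  [load 100/210]
  40 → break 2  [load 140/210]
  60 → break 2  [load 200/210]
  110 → break 3 (new)  [load 110/210]
  110 → break 4 (new)  [load 110/210]
4 commercial breaks opened.

4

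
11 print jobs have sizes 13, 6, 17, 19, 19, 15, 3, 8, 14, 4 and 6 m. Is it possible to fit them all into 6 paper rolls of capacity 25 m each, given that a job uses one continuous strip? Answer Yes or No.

A valid assignment using 6 paper rolls:
  roll 1: 19 + 6 = 25
  roll 2: 19 + 6 = 25
  roll 3: 17 + 8 = 25
  roll 4: 15 + 4 + 3 = 22
  roll 5: 14 = 14
  roll 6: 13 = 13
Every load is within 25 m, so 6 paper rolls suffice.

Yes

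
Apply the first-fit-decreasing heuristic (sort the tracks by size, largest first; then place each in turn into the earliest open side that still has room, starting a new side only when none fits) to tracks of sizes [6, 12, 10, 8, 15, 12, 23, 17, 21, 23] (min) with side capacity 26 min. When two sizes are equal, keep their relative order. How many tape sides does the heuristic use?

Sorted descending: 23, 23, 21, 17, 15, 12, 12, 10, 8, 6.
  23 → side 1 (new)  [load 23/26]
  23 → side 2 (new)  [load 23/26]
  21 → side 3 (new)  [load 21/26]
  17 → side 4 (new)  [load 17/26]
  15 → side 5 (new)  [load 15/26]
  12 → side 6 (new)  [load 12/26]
  12 → side 6  [load 24/26]
  10 → side 5  [load 25/26]
  8 → side 4  [load 25/26]
  6 → side 7 (new)  [load 6/26]
7 tape sides opened.

7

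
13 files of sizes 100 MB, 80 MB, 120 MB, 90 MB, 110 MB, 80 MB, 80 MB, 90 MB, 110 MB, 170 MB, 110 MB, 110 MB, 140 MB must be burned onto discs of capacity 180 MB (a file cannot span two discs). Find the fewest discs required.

10

Total = 170 + 140 + 120 + 110 + 110 + 110 + 110 + 100 + 90 + 90 + 80 + 80 + 80 = 1390 MB.
Lower bound: ⌈1390/180⌉ = 8 discs.
A packing using 10 discs:
  disc 1: 170 = 170
  disc 2: 140 = 140
  disc 3: 120 = 120
  disc 4: 110 = 110
  disc 5: 110 = 110
  disc 6: 110 = 110
  disc 7: 110 = 110
  disc 8: 100 + 80 = 180
  disc 9: 90 + 90 = 180
  disc 10: 80 + 80 = 160
No arrangement into 9 discs stays within capacity, so 10 is optimal.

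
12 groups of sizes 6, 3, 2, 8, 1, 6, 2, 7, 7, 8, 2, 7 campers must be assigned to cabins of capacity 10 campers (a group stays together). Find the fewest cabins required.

7

Total = 8 + 8 + 7 + 7 + 7 + 6 + 6 + 3 + 2 + 2 + 2 + 1 = 59 campers.
Lower bound: ⌈59/10⌉ = 6 cabins.
Also, 7 groups each exceed 5 campers, and no two of those can share a cabin, so at least 7 cabins are needed.
A packing using 7 cabins:
  cabin 1: 8 + 2 = 10
  cabin 2: 8 + 2 = 10
  cabin 3: 7 + 3 = 10
  cabin 4: 7 + 2 + 1 = 10
  cabin 5: 7 = 7
  cabin 6: 6 = 6
  cabin 7: 6 = 6
This matches the lower bound, so 7 is optimal.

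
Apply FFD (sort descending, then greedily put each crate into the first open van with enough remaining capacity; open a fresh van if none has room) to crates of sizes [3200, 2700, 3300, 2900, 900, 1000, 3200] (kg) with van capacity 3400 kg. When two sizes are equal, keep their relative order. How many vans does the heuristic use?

Sorted descending: 3300, 3200, 3200, 2900, 2700, 1000, 900.
  3300 → van 1 (new)  [load 3300/3400]
  3200 → van 2 (new)  [load 3200/3400]
  3200 → van 3 (new)  [load 3200/3400]
  2900 → van 4 (new)  [load 2900/3400]
  2700 → van 5 (new)  [load 2700/3400]
  1000 → van 6 (new)  [load 1000/3400]
  900 → van 6  [load 1900/3400]
6 vans opened.

6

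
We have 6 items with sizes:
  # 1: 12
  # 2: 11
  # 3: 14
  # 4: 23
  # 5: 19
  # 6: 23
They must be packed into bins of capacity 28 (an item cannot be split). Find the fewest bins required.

5

Total = 23 + 23 + 19 + 14 + 12 + 11 = 102.
Lower bound: ⌈102/28⌉ = 4 bins.
A packing using 5 bins:
  bin 1: 23 = 23
  bin 2: 23 = 23
  bin 3: 19 = 19
  bin 4: 14 + 12 = 26
  bin 5: 11 = 11
No arrangement into 4 bins stays within capacity, so 5 is optimal.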